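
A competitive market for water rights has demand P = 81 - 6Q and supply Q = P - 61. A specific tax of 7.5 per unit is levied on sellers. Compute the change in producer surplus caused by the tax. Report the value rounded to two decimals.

-2.49

Rewriting supply in inverse form: P = 61 + Q.
Pre-tax equilibrium: 81 - 6Q = 61 + Q gives Q* = 2.8571, P* = 63.8571.
A tax on sellers shifts supply up by 7.5: 81 - 6Q = 61 + Q + 7.5, so Q_t = 1.7857. Buyers pay P_b = 70.2857; sellers receive P_s = P_b - 7.5 = 62.7857.
PS falls from (1/2)(2.8571)(2.8571) = 4.0816 to (1/2)(1.7857)(1.7857) = 1.5944, a change of -2.4872.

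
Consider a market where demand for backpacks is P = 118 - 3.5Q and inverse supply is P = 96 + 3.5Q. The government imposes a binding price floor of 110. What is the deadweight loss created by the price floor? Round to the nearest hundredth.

Free-market equilibrium: 118 - 3.5Q = 96 + 3.5Q gives Q* = 3.1429, P* = 107.
At the floor price 110, quantity demanded is (118 - 110)/3.5 = 2.2857; demand is the short side, so Q = 2.2857 trades at P = 110.
The lost-trades triangle has base Q* - 2.2857 = 0.8571 and height equal to the gap between the curves at Q = 2.2857, which is 110 - 104 = 6. DWL = (1/2)(0.8571)(6) = 2.5714.

2.57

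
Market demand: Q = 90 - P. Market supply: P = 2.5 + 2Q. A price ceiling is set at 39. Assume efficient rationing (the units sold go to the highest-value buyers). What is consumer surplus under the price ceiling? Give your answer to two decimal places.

764.22

Rewriting demand in inverse form: P = 90 - Q.
Without the control, 90 - Q = 2.5 + 2Q so Q* = 29.1667 and P* = 60.8333.
At the ceiling price 39, quantity supplied is (39 - 2.5)/2 = 18.25; supply is the short side, so Q = 18.25 trades at P = 39.
The demand price at Q = 18.25 is 71.75. CS is the trapezoid between demand and 39 over [0, 18.25]: (1/2)[(90 - 39) + (71.75 - 39)](18.25) = 764.2188.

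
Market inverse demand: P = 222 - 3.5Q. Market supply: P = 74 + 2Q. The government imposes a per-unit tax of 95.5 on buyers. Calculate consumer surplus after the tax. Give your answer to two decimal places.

159.45

Without the tax, 222 - 3.5Q = 74 + 2Q so Q* = 26.9091 and P* = 127.8182.
A tax on buyers shifts demand down by 95.5: (222 - 95.5) - 3.5Q = 74 + 2Q, so Q_t = 9.5455. Buyers pay P_b = 188.5909; sellers receive P_s = P_b - 95.5 = 93.0909.
Consumer surplus is the triangle under demand above P_b: (1/2)(9.5455)(222 - 188.5909) = 159.4525.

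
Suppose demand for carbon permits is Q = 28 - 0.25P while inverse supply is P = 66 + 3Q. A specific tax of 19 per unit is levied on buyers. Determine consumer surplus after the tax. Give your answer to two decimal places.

29.76

Rewriting demand in inverse form: P = 112 - 4Q.
Without the tax, 112 - 4Q = 66 + 3Q so Q* = 6.5714 and P* = 85.7143.
A tax on buyers shifts demand down by 19: (112 - 19) - 4Q = 66 + 3Q, so Q_t = 3.8571. Buyers pay P_b = 96.5714; sellers receive P_s = P_b - 19 = 77.5714.
Consumer surplus is the triangle under demand above P_b: (1/2)(3.8571)(112 - 96.5714) = 29.7551.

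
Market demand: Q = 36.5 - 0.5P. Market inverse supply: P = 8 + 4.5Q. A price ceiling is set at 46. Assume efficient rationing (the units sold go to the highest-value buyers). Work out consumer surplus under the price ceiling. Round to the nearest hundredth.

Rewriting demand in inverse form: P = 73 - 2Q.
Free-market equilibrium: 73 - 2Q = 8 + 4.5Q gives Q* = 10, P* = 53.
At P = 46, sellers supply (46 - 8)/4.5 = 8.4444 while buyers want more, so the quantity traded is 8.4444 at price 46.
The demand price at Q = 8.4444 is 56.1111. CS is the trapezoid between demand and 46 over [0, 8.4444]: (1/2)[(73 - 46) + (56.1111 - 46)](8.4444) = 156.6914.

156.69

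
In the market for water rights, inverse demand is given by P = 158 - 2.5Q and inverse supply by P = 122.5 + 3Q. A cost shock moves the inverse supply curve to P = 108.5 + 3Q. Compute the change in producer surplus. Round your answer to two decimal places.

Initial equilibrium: Q_0 = 6.4545, P_0 = 141.8636; CS_0 = (1/2)(6.4545)(16.1364) = 52.0764, PS_0 = (1/2)(6.4545)(19.3636) = 62.4917.
New equilibrium: 158 - 2.5Q = 108.5 + 3Q gives Q_1 = 9, P_1 = 135.5; CS_1 = 101.25, PS_1 = 121.5.
Change in producer surplus = 121.5 - 62.4917 = 59.0083.

59.01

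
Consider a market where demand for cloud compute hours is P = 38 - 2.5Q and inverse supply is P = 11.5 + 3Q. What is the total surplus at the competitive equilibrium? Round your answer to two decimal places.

63.84

Set 38 - 2.5Q = 11.5 + 3Q, which gives 26.5 = 5.5Q, so Q* = 4.8182 and P* = 38 - 2.5(4.8182) = 25.9545.
Total surplus is the full triangle between the curves from 0 to Q*: (1/2)(4.8182)(38 - 11.5) = 63.8409.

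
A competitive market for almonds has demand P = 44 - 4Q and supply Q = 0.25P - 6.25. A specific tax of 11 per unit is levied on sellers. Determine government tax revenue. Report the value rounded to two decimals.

Rewriting supply in inverse form: P = 25 + 4Q.
Pre-tax equilibrium: 44 - 4Q = 25 + 4Q gives Q* = 2.375, P* = 34.5.
A tax on sellers shifts supply up by 11: 44 - 4Q = 25 + 4Q + 11, so Q_t = 1. Buyers pay P_b = 40; sellers receive P_s = P_b - 11 = 29.
Tax revenue = t x Q_t = 11 x 1 = 11.

11.00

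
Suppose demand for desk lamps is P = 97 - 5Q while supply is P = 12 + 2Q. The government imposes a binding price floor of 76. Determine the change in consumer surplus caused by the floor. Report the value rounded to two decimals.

-324.52

Without the control, 97 - 5Q = 12 + 2Q so Q* = 12.1429 and P* = 36.2857.
At P = 76, buyers demand (97 - 76)/5 = 4.2 while sellers would supply more, so the quantity traded is 4.2 at price 76.
CS goes from (1/2)(12.1429)(60.7143) = 368.6224 to 44.1 (computed as (97 - 76)(4.2) - (1/2)(5)(4.2)^2), a change of -324.5224.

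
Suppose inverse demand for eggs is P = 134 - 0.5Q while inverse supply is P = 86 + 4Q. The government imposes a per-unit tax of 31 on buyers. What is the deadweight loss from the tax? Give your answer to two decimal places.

106.78

Without the tax, 134 - 0.5Q = 86 + 4Q so Q* = 10.6667 and P* = 128.6667.
A tax on buyers shifts demand down by 31: (134 - 31) - 0.5Q = 86 + 4Q, so Q_t = 3.7778. Buyers pay P_b = 132.1111; sellers receive P_s = P_b - 31 = 101.1111.
Deadweight loss is the triangle between the curves from Q_t to Q*: (1/2)(10.6667 - 3.7778)(31) = 106.7778.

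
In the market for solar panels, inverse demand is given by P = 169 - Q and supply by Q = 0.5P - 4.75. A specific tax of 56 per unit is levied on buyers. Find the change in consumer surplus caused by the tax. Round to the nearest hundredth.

Rewriting supply in inverse form: P = 9.5 + 2Q.
Pre-tax equilibrium: 169 - Q = 9.5 + 2Q gives Q* = 53.1667, P* = 115.8333.
A tax on buyers shifts demand down by 56: (169 - 56) - Q = 9.5 + 2Q, so Q_t = 34.5. Buyers pay P_b = 134.5; sellers receive P_s = P_b - 56 = 78.5.
Consumers lose the trapezoid between P* and P_b out to Q_t plus the triangle from Q_t to Q*: change in CS = 595.125 - 1413.3472 = -818.2222.

-818.22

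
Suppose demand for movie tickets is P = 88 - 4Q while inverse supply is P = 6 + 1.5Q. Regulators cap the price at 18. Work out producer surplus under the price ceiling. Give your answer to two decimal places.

48.00

Without the control, 88 - 4Q = 6 + 1.5Q so Q* = 14.9091 and P* = 28.3636.
At P = 18, sellers supply (18 - 6)/1.5 = 8 while buyers want more, so the quantity traded is 8 at price 18.
PS is the triangle above supply below 18: (1/2)(8)(18 - 6) = 48.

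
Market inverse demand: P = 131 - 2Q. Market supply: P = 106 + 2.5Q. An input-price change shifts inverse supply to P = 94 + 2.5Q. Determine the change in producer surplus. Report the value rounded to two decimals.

Initial equilibrium: Q_0 = 5.5556, P_0 = 119.8889; CS_0 = (1/2)(5.5556)(11.1111) = 30.8642, PS_0 = (1/2)(5.5556)(13.8889) = 38.5802.
New equilibrium: 131 - 2Q = 94 + 2.5Q gives Q_1 = 8.2222, P_1 = 114.5556; CS_1 = 67.6049, PS_1 = 84.5062.
Change in producer surplus = 84.5062 - 38.5802 = 45.9259.

45.93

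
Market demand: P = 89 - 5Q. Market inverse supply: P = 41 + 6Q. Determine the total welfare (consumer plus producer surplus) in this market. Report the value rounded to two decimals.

104.73

Equilibrium: 89 - 5Q = 41 + 6Q, so Q* = 4.3636 and P* = 67.1818.
Total surplus is the full triangle between the curves from 0 to Q*: (1/2)(4.3636)(89 - 41) = 104.7273.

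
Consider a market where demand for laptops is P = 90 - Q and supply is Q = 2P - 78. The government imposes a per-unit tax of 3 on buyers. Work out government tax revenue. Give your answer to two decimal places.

96.00

Rewriting supply in inverse form: P = 39 + 0.5Q.
Pre-tax equilibrium: 90 - Q = 39 + 0.5Q gives Q* = 34, P* = 56.
With the tax, buyers' net willingness to pay falls by 3: (90 - 3) - Q = 39 + 0.5Q, so Q_t = 32. Buyers pay P_b = 58; sellers receive P_s = P_b - 3 = 55.
Revenue is the tax times quantity traded: 3 x 32 = 96.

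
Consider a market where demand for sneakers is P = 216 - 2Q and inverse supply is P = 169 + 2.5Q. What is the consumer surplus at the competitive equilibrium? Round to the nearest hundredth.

109.09

Setting demand equal to supply, 47 = 4.5Q, so Q* = 10.4444 and P* = 195.1111.
The demand choke price is 216, so CS = (1/2)(Q*)(216 - P*) = (1/2)(10.4444)(20.8889) = 109.0864.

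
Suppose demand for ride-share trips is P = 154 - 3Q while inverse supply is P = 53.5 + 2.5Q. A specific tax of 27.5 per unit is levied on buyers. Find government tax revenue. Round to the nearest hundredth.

365.00

Pre-tax equilibrium: 154 - 3Q = 53.5 + 2.5Q gives Q* = 18.2727, P* = 99.1818.
A tax on buyers shifts demand down by 27.5: (154 - 27.5) - 3Q = 53.5 + 2.5Q, so Q_t = 13.2727. Buyers pay P_b = 114.1818; sellers receive P_s = P_b - 27.5 = 86.6818.
Tax revenue = t x Q_t = 27.5 x 13.2727 = 365.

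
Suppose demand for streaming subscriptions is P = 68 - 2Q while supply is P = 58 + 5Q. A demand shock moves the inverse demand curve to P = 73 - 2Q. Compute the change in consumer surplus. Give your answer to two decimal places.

2.55

Initial equilibrium: Q_0 = 1.4286, P_0 = 65.1429; CS_0 = (1/2)(1.4286)(2.8571) = 2.0408, PS_0 = (1/2)(1.4286)(7.1429) = 5.102.
New equilibrium: 73 - 2Q = 58 + 5Q gives Q_1 = 2.1429, P_1 = 68.7143; CS_1 = 4.5918, PS_1 = 11.4796.
Change in consumer surplus = 4.5918 - 2.0408 = 2.551.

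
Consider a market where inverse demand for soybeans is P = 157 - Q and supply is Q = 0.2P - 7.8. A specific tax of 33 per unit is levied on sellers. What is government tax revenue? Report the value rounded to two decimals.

467.50

Rewriting supply in inverse form: P = 39 + 5Q.
Pre-tax equilibrium: 157 - Q = 39 + 5Q gives Q* = 19.6667, P* = 137.3333.
With the tax, sellers need 33 more per unit: 157 - Q = 39 + 5Q + 33, so Q_t = 14.1667. Buyers pay P_b = 142.8333; sellers receive P_s = P_b - 33 = 109.8333.
Revenue is the tax times quantity traded: 33 x 14.1667 = 467.5.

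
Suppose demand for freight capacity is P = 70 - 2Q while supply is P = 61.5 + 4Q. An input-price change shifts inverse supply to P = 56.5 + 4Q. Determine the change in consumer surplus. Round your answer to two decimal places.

Initial equilibrium: Q_0 = 1.4167, P_0 = 67.1667; CS_0 = (1/2)(1.4167)(2.8333) = 2.0069, PS_0 = (1/2)(1.4167)(5.6667) = 4.0139.
New equilibrium: 70 - 2Q = 56.5 + 4Q gives Q_1 = 2.25, P_1 = 65.5; CS_1 = 5.0625, PS_1 = 10.125.
Change in consumer surplus = 5.0625 - 2.0069 = 3.0556.

3.06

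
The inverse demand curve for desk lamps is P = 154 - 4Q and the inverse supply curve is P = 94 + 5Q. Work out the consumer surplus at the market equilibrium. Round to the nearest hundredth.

Equilibrium: 154 - 4Q = 94 + 5Q, so Q* = 6.6667 and P* = 127.3333.
CS is the area between the demand curve and P* from 0 to Q*: (1/2)(6.6667)(26.6667) = 88.8889.

88.89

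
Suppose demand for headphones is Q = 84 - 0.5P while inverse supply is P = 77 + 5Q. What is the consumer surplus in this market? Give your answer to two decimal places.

169.00

Rewriting demand in inverse form: P = 168 - 2Q.
Equilibrium: 168 - 2Q = 77 + 5Q, so Q* = 13 and P* = 142.
The demand choke price is 168, so CS = (1/2)(Q*)(168 - P*) = (1/2)(13)(26) = 169.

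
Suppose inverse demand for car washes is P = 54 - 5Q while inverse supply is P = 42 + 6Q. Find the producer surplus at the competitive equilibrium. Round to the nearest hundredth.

Setting demand equal to supply, 12 = 11Q, so Q* = 1.0909 and P* = 48.5455.
PS is the area between P* and the supply curve from 0 to Q*: (1/2)(1.0909)(6.5455) = 3.5702.

3.57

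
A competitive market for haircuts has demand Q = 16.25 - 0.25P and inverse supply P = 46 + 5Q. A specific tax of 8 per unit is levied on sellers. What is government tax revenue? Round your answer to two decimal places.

9.78

Rewriting demand in inverse form: P = 65 - 4Q.
Without the tax, 65 - 4Q = 46 + 5Q so Q* = 2.1111 and P* = 56.5556.
With the tax, sellers need 8 more per unit: 65 - 4Q = 46 + 5Q + 8, so Q_t = 1.2222. Buyers pay P_b = 60.1111; sellers receive P_s = P_b - 8 = 52.1111.
Revenue is the tax times quantity traded: 8 x 1.2222 = 9.7778.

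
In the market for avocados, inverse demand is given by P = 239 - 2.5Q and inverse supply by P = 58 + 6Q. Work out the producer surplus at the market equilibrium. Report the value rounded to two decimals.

1360.32

Setting demand equal to supply, 181 = 8.5Q, so Q* = 21.2941 and P* = 185.7647.
PS is the area between P* and the supply curve from 0 to Q*: (1/2)(21.2941)(127.7647) = 1360.3183.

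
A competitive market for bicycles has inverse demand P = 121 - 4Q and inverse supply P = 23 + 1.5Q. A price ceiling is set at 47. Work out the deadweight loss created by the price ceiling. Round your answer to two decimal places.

Without the control, 121 - 4Q = 23 + 1.5Q so Q* = 17.8182 and P* = 49.7273.
At P = 47, sellers supply (47 - 23)/1.5 = 16 while buyers want more, so the quantity traded is 16 at price 47.
At Q = 16 the demand price is 57 and the supply price is 47. Deadweight loss is the triangle between the curves from 16 to 17.8182: (1/2)(57 - 47)(17.8182 - 16) = 9.0909.

9.09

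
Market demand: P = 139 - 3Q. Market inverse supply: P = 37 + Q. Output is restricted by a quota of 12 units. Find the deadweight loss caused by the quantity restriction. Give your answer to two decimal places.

Without the quota, 139 - 3Q = 37 + Q gives Q* = 25.5.
At Q = 12 the demand price is 139 - 3(12) = 103 and the supply price is 37 + (12) = 49.
DWL = (1/2)(gap between curves at 12) x (Q* - 12) = (1/2)(54)(13.5) = 364.5.

364.50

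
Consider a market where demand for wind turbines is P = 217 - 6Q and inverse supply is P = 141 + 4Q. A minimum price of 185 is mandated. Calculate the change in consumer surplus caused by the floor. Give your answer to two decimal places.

Free-market equilibrium: 217 - 6Q = 141 + 4Q gives Q* = 7.6, P* = 171.4.
At the floor price 185, quantity demanded is (217 - 185)/6 = 5.3333; demand is the short side, so Q = 5.3333 trades at P = 185.
CS goes from (1/2)(7.6)(45.6) = 173.28 to 85.3333 (computed as (217 - 185)(5.3333) - (1/2)(6)(5.3333)^2), a change of -87.9467.

-87.95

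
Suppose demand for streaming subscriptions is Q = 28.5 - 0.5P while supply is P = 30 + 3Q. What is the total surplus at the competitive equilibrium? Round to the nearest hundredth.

Rewriting demand in inverse form: P = 57 - 2Q.
Equilibrium: 57 - 2Q = 30 + 3Q, so Q* = 5.4 and P* = 46.2.
Total surplus is the full triangle between the curves from 0 to Q*: (1/2)(5.4)(57 - 30) = 72.9.

72.90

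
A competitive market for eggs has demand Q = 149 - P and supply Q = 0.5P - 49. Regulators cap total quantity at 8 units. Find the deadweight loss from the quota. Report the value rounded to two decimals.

Rewriting demand in inverse form: P = 149 - Q.
Rewriting supply in inverse form: P = 98 + 2Q.
Unrestricted equilibrium: Q* = (149 - 98)/(1 + 2) = 17.
At Q = 8 the demand price is 149 - (8) = 141 and the supply price is 98 + 2(8) = 114.
DWL = (1/2)(gap between curves at 8) x (Q* - 8) = (1/2)(27)(9) = 121.5.

121.50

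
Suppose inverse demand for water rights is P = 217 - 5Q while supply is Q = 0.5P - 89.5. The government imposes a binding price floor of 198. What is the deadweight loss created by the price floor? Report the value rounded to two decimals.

9.28

Rewriting supply in inverse form: P = 179 + 2Q.
Free-market equilibrium: 217 - 5Q = 179 + 2Q gives Q* = 5.4286, P* = 189.8571.
At P = 198, buyers demand (217 - 198)/5 = 3.8 while sellers would supply more, so the quantity traded is 3.8 at price 198.
At Q = 3.8 the demand price is 198 and the supply price is 186.6. Deadweight loss is the triangle between the curves from 3.8 to 5.4286: (1/2)(198 - 186.6)(5.4286 - 3.8) = 9.2829.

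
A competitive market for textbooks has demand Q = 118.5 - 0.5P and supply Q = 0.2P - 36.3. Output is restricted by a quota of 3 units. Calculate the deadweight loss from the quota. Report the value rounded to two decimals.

Rewriting demand in inverse form: P = 237 - 2Q.
Rewriting supply in inverse form: P = 181.5 + 5Q.
Unrestricted equilibrium: Q* = (237 - 181.5)/(2 + 5) = 7.9286.
At Q = 3 the demand price is 237 - 2(3) = 231 and the supply price is 181.5 + 5(3) = 196.5.
Deadweight loss is the triangle between the curves from 3 to 7.9286: (1/2)(231 - 196.5)(7.9286 - 3) = 85.0179.

85.02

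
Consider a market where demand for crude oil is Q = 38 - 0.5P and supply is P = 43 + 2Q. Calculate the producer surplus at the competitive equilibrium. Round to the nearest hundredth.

68.06

Rewriting demand in inverse form: P = 76 - 2Q.
Setting demand equal to supply, 33 = 4Q, so Q* = 8.25 and P* = 59.5.
The supply curve's price intercept is 43, so PS = (1/2)(Q*)(P* - 43) = (1/2)(8.25)(16.5) = 68.0625.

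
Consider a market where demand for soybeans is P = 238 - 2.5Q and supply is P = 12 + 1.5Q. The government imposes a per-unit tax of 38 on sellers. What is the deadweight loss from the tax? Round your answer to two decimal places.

180.50

Without the tax, 238 - 2.5Q = 12 + 1.5Q so Q* = 56.5 and P* = 96.75.
With the tax, sellers need 38 more per unit: 238 - 2.5Q = 12 + 1.5Q + 38, so Q_t = 47. Buyers pay P_b = 120.5; sellers receive P_s = P_b - 38 = 82.5.
The welfare triangle lost has base Q* - Q_t = 9.5 and height t = 38, so DWL = (1/2)(9.5)(38) = 180.5.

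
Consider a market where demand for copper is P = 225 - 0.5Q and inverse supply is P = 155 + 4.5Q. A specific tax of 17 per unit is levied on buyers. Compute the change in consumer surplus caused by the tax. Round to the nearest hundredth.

-20.91

Without the tax, 225 - 0.5Q = 155 + 4.5Q so Q* = 14 and P* = 218.
With the tax, buyers' net willingness to pay falls by 17: (225 - 17) - 0.5Q = 155 + 4.5Q, so Q_t = 10.6. Buyers pay P_b = 219.7; sellers receive P_s = P_b - 17 = 202.7.
CS falls from (1/2)(14)(7) = 49 to (1/2)(10.6)(5.3) = 28.09, a change of -20.91.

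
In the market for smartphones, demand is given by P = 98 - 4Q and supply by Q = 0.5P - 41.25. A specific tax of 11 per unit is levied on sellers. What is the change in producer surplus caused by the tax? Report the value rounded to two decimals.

-6.11

Rewriting supply in inverse form: P = 82.5 + 2Q.
Without the tax, 98 - 4Q = 82.5 + 2Q so Q* = 2.5833 and P* = 87.6667.
With the tax, sellers need 11 more per unit: 98 - 4Q = 82.5 + 2Q + 11, so Q_t = 0.75. Buyers pay P_b = 95; sellers receive P_s = P_b - 11 = 84.
Producers lose the trapezoid between P_s and P* out to Q_t plus the triangle from Q_t to Q*: change in PS = 0.5625 - 6.6736 = -6.1111.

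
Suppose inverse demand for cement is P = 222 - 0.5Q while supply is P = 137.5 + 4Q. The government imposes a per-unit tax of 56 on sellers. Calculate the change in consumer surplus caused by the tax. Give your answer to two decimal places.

-78.12

Pre-tax equilibrium: 222 - 0.5Q = 137.5 + 4Q gives Q* = 18.7778, P* = 212.6111.
With the tax, sellers need 56 more per unit: 222 - 0.5Q = 137.5 + 4Q + 56, so Q_t = 6.3333. Buyers pay P_b = 218.8333; sellers receive P_s = P_b - 56 = 162.8333.
CS falls from (1/2)(18.7778)(9.3889) = 88.1512 to (1/2)(6.3333)(3.1667) = 10.0278, a change of -78.1235.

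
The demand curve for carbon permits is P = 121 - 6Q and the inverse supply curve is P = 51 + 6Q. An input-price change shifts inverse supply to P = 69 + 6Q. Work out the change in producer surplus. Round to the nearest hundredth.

-45.75

Initial equilibrium: Q_0 = 5.8333, P_0 = 86; CS_0 = (1/2)(5.8333)(35) = 102.0833, PS_0 = (1/2)(5.8333)(35) = 102.0833.
New equilibrium: 121 - 6Q = 69 + 6Q gives Q_1 = 4.3333, P_1 = 95; CS_1 = 56.3333, PS_1 = 56.3333.
Change in producer surplus = 56.3333 - 102.0833 = -45.75.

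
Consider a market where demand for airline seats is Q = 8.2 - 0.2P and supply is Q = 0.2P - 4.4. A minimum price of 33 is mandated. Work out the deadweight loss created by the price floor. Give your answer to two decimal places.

0.45

Rewriting demand in inverse form: P = 41 - 5Q.
Rewriting supply in inverse form: P = 22 + 5Q.
Without the control, 41 - 5Q = 22 + 5Q so Q* = 1.9 and P* = 31.5.
At P = 33, buyers demand (41 - 33)/5 = 1.6 while sellers would supply more, so the quantity traded is 1.6 at price 33.
At Q = 1.6 the demand price is 33 and the supply price is 30. Deadweight loss is the triangle between the curves from 1.6 to 1.9: (1/2)(33 - 30)(1.9 - 1.6) = 0.45.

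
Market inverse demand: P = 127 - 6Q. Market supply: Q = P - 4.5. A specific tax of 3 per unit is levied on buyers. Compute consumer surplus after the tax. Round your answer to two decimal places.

874.30

Rewriting supply in inverse form: P = 4.5 + Q.
Pre-tax equilibrium: 127 - 6Q = 4.5 + Q gives Q* = 17.5, P* = 22.
A tax on buyers shifts demand down by 3: (127 - 3) - 6Q = 4.5 + Q, so Q_t = 17.0714. Buyers pay P_b = 24.5714; sellers receive P_s = P_b - 3 = 21.5714.
CS = (1/2)(Q_t)(127 - P_b) = (1/2)(17.0714)(102.4286) = 874.301.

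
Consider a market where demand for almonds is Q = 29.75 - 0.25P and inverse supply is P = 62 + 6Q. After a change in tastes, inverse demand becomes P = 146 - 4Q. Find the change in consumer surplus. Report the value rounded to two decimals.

Rewriting demand in inverse form: P = 119 - 4Q.
Initial equilibrium: Q_0 = 5.7, P_0 = 96.2; CS_0 = (1/2)(5.7)(22.8) = 64.98, PS_0 = (1/2)(5.7)(34.2) = 97.47.
New equilibrium: 146 - 4Q = 62 + 6Q gives Q_1 = 8.4, P_1 = 112.4; CS_1 = 141.12, PS_1 = 211.68.
Change in consumer surplus = 141.12 - 64.98 = 76.14.

76.14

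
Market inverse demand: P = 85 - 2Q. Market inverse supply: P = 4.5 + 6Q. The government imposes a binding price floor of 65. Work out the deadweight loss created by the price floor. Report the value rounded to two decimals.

0.02

Without the control, 85 - 2Q = 4.5 + 6Q so Q* = 10.0625 and P* = 64.875.
At the floor price 65, quantity demanded is (85 - 65)/2 = 10; demand is the short side, so Q = 10 trades at P = 65.
The lost-trades triangle has base Q* - 10 = 0.0625 and height equal to the gap between the curves at Q = 10, which is 65 - 64.5 = 0.5. DWL = (1/2)(0.0625)(0.5) = 0.0156.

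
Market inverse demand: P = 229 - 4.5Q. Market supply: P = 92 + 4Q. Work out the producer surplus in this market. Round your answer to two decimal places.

Setting demand equal to supply, 137 = 8.5Q, so Q* = 16.1176 and P* = 156.4706.
The supply curve's price intercept is 92, so PS = (1/2)(Q*)(P* - 92) = (1/2)(16.1176)(64.4706) = 519.5571.

519.56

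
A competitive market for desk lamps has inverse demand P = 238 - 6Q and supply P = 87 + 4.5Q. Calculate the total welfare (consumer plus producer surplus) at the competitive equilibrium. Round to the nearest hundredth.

1085.76

Setting demand equal to supply, 151 = 10.5Q, so Q* = 14.381 and P* = 151.7143.
CS = (1/2)(14.381)(86.2857) = 620.4354 and PS = (1/2)(14.381)(64.7143) = 465.3265, so total surplus = 1085.7619.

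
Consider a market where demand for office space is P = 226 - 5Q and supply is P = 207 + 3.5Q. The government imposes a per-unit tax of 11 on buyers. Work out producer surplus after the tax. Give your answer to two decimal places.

1.55

Pre-tax equilibrium: 226 - 5Q = 207 + 3.5Q gives Q* = 2.2353, P* = 214.8235.
With the tax, buyers' net willingness to pay falls by 11: (226 - 11) - 5Q = 207 + 3.5Q, so Q_t = 0.9412. Buyers pay P_b = 221.2941; sellers receive P_s = P_b - 11 = 210.2941.
PS = (1/2)(Q_t)(P_s - 207) = (1/2)(0.9412)(3.2941) = 1.5502.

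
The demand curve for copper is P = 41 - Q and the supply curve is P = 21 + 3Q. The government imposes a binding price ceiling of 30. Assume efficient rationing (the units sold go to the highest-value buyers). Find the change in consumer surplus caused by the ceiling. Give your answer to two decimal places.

16.00

Free-market equilibrium: 41 - Q = 21 + 3Q gives Q* = 5, P* = 36.
At the ceiling price 30, quantity supplied is (30 - 21)/3 = 3; supply is the short side, so Q = 3 trades at P = 30.
CS goes from (1/2)(5)(5) = 12.5 to 28.5 (computed as (41 - 30)(3) - (1/2)(1)(3)^2), a change of 16.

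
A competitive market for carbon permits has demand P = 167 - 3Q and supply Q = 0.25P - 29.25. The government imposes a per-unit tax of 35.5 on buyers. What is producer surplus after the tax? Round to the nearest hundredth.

8.58

Rewriting supply in inverse form: P = 117 + 4Q.
Pre-tax equilibrium: 167 - 3Q = 117 + 4Q gives Q* = 7.1429, P* = 145.5714.
A tax on buyers shifts demand down by 35.5: (167 - 35.5) - 3Q = 117 + 4Q, so Q_t = 2.0714. Buyers pay P_b = 160.7857; sellers receive P_s = P_b - 35.5 = 125.2857.
PS = (1/2)(Q_t)(P_s - 117) = (1/2)(2.0714)(8.2857) = 8.5816.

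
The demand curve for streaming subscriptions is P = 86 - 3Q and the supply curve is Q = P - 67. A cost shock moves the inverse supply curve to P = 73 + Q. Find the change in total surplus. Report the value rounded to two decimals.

Rewriting supply in inverse form: P = 67 + Q.
Initial equilibrium: Q_0 = 4.75, P_0 = 71.75; CS_0 = (1/2)(4.75)(14.25) = 33.8438, PS_0 = (1/2)(4.75)(4.75) = 11.2812.
New equilibrium: 86 - 3Q = 73 + Q gives Q_1 = 3.25, P_1 = 76.25; CS_1 = 15.8438, PS_1 = 5.2812.
Change in total surplus = (15.8438 + 5.2812) - (33.8438 + 11.2812) = -24.

-24.00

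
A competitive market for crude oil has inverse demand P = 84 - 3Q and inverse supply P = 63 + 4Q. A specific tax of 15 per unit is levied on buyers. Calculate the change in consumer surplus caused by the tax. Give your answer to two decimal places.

Without the tax, 84 - 3Q = 63 + 4Q so Q* = 3 and P* = 75.
A tax on buyers shifts demand down by 15: (84 - 15) - 3Q = 63 + 4Q, so Q_t = 0.8571. Buyers pay P_b = 81.4286; sellers receive P_s = P_b - 15 = 66.4286.
CS falls from (1/2)(3)(9) = 13.5 to (1/2)(0.8571)(2.5714) = 1.102, a change of -12.398.

-12.40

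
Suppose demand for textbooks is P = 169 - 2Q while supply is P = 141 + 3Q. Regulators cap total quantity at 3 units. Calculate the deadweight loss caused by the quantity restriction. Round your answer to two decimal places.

Unrestricted equilibrium: Q* = (169 - 141)/(2 + 3) = 5.6.
At Q = 3 the demand price is 169 - 2(3) = 163 and the supply price is 141 + 3(3) = 150.
Deadweight loss is the triangle between the curves from 3 to 5.6: (1/2)(163 - 150)(5.6 - 3) = 16.9.

16.90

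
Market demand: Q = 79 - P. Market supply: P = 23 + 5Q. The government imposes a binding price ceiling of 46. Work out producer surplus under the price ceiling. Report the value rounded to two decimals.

52.90

Rewriting demand in inverse form: P = 79 - Q.
Without the control, 79 - Q = 23 + 5Q so Q* = 9.3333 and P* = 69.6667.
At P = 46, sellers supply (46 - 23)/5 = 4.6 while buyers want more, so the quantity traded is 4.6 at price 46.
PS is the triangle above supply below 46: (1/2)(4.6)(46 - 23) = 52.9.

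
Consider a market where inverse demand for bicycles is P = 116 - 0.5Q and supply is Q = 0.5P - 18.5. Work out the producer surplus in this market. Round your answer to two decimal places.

998.56

Rewriting supply in inverse form: P = 37 + 2Q.
Set 116 - 0.5Q = 37 + 2Q, which gives 79 = 2.5Q, so Q* = 31.6 and P* = 116 - 0.5(31.6) = 100.2.
PS is the area between P* and the supply curve from 0 to Q*: (1/2)(31.6)(63.2) = 998.56.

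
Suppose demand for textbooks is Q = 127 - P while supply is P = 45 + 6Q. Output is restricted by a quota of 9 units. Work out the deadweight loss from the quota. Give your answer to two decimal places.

25.79

Rewriting demand in inverse form: P = 127 - Q.
Unrestricted equilibrium: Q* = (127 - 45)/(1 + 6) = 11.7143.
At Q = 9 the demand price is 127 - (9) = 118 and the supply price is 45 + 6(9) = 99.
DWL = (1/2)(gap between curves at 9) x (Q* - 9) = (1/2)(19)(2.7143) = 25.7857.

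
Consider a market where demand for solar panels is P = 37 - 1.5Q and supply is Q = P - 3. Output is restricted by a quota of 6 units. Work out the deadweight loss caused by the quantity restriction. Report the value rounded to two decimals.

Rewriting supply in inverse form: P = 3 + Q.
Without the quota, 37 - 1.5Q = 3 + Q gives Q* = 13.6.
At Q = 6 the demand price is 37 - 1.5(6) = 28 and the supply price is 3 + (6) = 9.
Deadweight loss is the triangle between the curves from 6 to 13.6: (1/2)(28 - 9)(13.6 - 6) = 72.2.

72.20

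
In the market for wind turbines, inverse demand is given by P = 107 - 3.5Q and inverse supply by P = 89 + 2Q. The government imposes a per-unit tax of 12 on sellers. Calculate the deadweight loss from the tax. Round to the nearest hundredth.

13.09

Without the tax, 107 - 3.5Q = 89 + 2Q so Q* = 3.2727 and P* = 95.5455.
A tax on sellers shifts supply up by 12: 107 - 3.5Q = 89 + 2Q + 12, so Q_t = 1.0909. Buyers pay P_b = 103.1818; sellers receive P_s = P_b - 12 = 91.1818.
The welfare triangle lost has base Q* - Q_t = 2.1818 and height t = 12, so DWL = (1/2)(2.1818)(12) = 13.0909.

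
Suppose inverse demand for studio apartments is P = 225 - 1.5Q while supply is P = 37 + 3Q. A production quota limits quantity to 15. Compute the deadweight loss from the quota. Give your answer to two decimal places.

1613.36

Unrestricted equilibrium: Q* = (225 - 37)/(1.5 + 3) = 41.7778.
At Q = 15 the demand price is 225 - 1.5(15) = 202.5 and the supply price is 37 + 3(15) = 82.
Deadweight loss is the triangle between the curves from 15 to 41.7778: (1/2)(202.5 - 82)(41.7778 - 15) = 1613.3611.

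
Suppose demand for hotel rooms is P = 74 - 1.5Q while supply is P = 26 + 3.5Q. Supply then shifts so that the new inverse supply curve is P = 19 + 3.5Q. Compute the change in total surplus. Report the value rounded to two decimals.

72.10

Initial equilibrium: Q_0 = 9.6, P_0 = 59.6; CS_0 = (1/2)(9.6)(14.4) = 69.12, PS_0 = (1/2)(9.6)(33.6) = 161.28.
New equilibrium: 74 - 1.5Q = 19 + 3.5Q gives Q_1 = 11, P_1 = 57.5; CS_1 = 90.75, PS_1 = 211.75.
Change in total surplus = (90.75 + 211.75) - (69.12 + 161.28) = 72.1.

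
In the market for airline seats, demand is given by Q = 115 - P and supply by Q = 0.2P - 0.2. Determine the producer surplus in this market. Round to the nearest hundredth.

902.50

Rewriting demand in inverse form: P = 115 - Q.
Rewriting supply in inverse form: P = 1 + 5Q.
Setting demand equal to supply, 114 = 6Q, so Q* = 19 and P* = 96.
The supply curve's price intercept is 1, so PS = (1/2)(Q*)(P* - 1) = (1/2)(19)(95) = 902.5.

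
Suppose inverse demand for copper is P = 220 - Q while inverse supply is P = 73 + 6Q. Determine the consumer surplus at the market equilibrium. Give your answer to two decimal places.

220.50

Setting demand equal to supply, 147 = 7Q, so Q* = 21 and P* = 199.
Consumer surplus is the triangle under demand above P*: (1/2)(21)(220 - 199) = (1/2)(21)(21) = 220.5.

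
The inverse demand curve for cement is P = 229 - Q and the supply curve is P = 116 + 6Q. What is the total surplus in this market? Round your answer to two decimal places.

Equilibrium: 229 - Q = 116 + 6Q, so Q* = 16.1429 and P* = 212.8571.
CS = (1/2)(16.1429)(16.1429) = 130.2959 and PS = (1/2)(16.1429)(96.8571) = 781.7755, so total surplus = 912.0714.

912.07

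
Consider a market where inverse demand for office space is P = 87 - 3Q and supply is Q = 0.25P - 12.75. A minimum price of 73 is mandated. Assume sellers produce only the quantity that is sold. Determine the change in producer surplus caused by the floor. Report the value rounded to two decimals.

Rewriting supply in inverse form: P = 51 + 4Q.
Free-market equilibrium: 87 - 3Q = 51 + 4Q gives Q* = 5.1429, P* = 71.5714.
At P = 73, buyers demand (87 - 73)/3 = 4.6667 while sellers would supply more, so the quantity traded is 4.6667 at price 73.
PS goes from (1/2)(5.1429)(20.5714) = 52.898 to 59.1111 (computed as (73 - 51)(4.6667) - (1/2)(4)(4.6667)^2), a change of 6.2132.

6.21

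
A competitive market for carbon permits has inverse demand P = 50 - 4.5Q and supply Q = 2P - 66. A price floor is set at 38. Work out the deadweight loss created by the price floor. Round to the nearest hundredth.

Rewriting supply in inverse form: P = 33 + 0.5Q.
Free-market equilibrium: 50 - 4.5Q = 33 + 0.5Q gives Q* = 3.4, P* = 34.7.
At the floor price 38, quantity demanded is (50 - 38)/4.5 = 2.6667; demand is the short side, so Q = 2.6667 trades at P = 38.
At Q = 2.6667 the demand price is 38 and the supply price is 34.3333. Deadweight loss is the triangle between the curves from 2.6667 to 3.4: (1/2)(38 - 34.3333)(3.4 - 2.6667) = 1.3444.

1.34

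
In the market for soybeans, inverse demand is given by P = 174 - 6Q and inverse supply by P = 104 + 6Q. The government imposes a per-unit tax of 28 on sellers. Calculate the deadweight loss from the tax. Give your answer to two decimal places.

Pre-tax equilibrium: 174 - 6Q = 104 + 6Q gives Q* = 5.8333, P* = 139.
A tax on sellers shifts supply up by 28: 174 - 6Q = 104 + 6Q + 28, so Q_t = 3.5. Buyers pay P_b = 153; sellers receive P_s = P_b - 28 = 125.
The welfare triangle lost has base Q* - Q_t = 2.3333 and height t = 28, so DWL = (1/2)(2.3333)(28) = 32.6667.

32.67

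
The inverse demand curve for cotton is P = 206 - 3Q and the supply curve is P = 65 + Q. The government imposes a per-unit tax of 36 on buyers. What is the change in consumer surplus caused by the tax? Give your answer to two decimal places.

Pre-tax equilibrium: 206 - 3Q = 65 + Q gives Q* = 35.25, P* = 100.25.
A tax on buyers shifts demand down by 36: (206 - 36) - 3Q = 65 + Q, so Q_t = 26.25. Buyers pay P_b = 127.25; sellers receive P_s = P_b - 36 = 91.25.
Consumers lose the trapezoid between P* and P_b out to Q_t plus the triangle from Q_t to Q*: change in CS = 1033.5938 - 1863.8438 = -830.25.

-830.25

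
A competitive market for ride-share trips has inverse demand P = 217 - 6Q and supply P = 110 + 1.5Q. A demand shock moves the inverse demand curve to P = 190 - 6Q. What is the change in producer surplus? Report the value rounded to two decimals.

-67.32

Initial equilibrium: Q_0 = 14.2667, P_0 = 131.4; CS_0 = (1/2)(14.2667)(85.6) = 610.6133, PS_0 = (1/2)(14.2667)(21.4) = 152.6533.
New equilibrium: 190 - 6Q = 110 + 1.5Q gives Q_1 = 10.6667, P_1 = 126; CS_1 = 341.3333, PS_1 = 85.3333.
Change in producer surplus = 85.3333 - 152.6533 = -67.32.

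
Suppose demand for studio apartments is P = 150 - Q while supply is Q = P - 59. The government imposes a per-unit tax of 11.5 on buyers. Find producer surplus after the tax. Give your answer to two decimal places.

790.03

Rewriting supply in inverse form: P = 59 + Q.
Without the tax, 150 - Q = 59 + Q so Q* = 45.5 and P* = 104.5.
A tax on buyers shifts demand down by 11.5: (150 - 11.5) - Q = 59 + Q, so Q_t = 39.75. Buyers pay P_b = 110.25; sellers receive P_s = P_b - 11.5 = 98.75.
PS = (1/2)(Q_t)(P_s - 59) = (1/2)(39.75)(39.75) = 790.0312.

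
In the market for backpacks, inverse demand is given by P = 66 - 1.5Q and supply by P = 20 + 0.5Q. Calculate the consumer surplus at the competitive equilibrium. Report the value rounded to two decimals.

396.75

Setting demand equal to supply, 46 = 2Q, so Q* = 23 and P* = 31.5.
The demand choke price is 66, so CS = (1/2)(Q*)(66 - P*) = (1/2)(23)(34.5) = 396.75.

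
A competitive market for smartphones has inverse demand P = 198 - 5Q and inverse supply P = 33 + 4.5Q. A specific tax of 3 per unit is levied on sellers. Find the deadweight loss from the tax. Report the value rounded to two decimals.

Without the tax, 198 - 5Q = 33 + 4.5Q so Q* = 17.3684 and P* = 111.1579.
With the tax, sellers need 3 more per unit: 198 - 5Q = 33 + 4.5Q + 3, so Q_t = 17.0526. Buyers pay P_b = 112.7368; sellers receive P_s = P_b - 3 = 109.7368.
The welfare triangle lost has base Q* - Q_t = 0.3158 and height t = 3, so DWL = (1/2)(0.3158)(3) = 0.4737.

0.47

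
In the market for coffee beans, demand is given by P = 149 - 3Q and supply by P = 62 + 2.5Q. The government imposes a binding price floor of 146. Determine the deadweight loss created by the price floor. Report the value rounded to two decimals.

Free-market equilibrium: 149 - 3Q = 62 + 2.5Q gives Q* = 15.8182, P* = 101.5455.
At P = 146, buyers demand (149 - 146)/3 = 1 while sellers would supply more, so the quantity traded is 1 at price 146.
The lost-trades triangle has base Q* - 1 = 14.8182 and height equal to the gap between the curves at Q = 1, which is 146 - 64.5 = 81.5. DWL = (1/2)(14.8182)(81.5) = 603.8409.

603.84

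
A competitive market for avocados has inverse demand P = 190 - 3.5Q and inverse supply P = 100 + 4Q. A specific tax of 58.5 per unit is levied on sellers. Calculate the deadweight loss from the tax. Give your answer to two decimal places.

228.15

Without the tax, 190 - 3.5Q = 100 + 4Q so Q* = 12 and P* = 148.
A tax on sellers shifts supply up by 58.5: 190 - 3.5Q = 100 + 4Q + 58.5, so Q_t = 4.2. Buyers pay P_b = 175.3; sellers receive P_s = P_b - 58.5 = 116.8.
Deadweight loss is the triangle between the curves from Q_t to Q*: (1/2)(12 - 4.2)(58.5) = 228.15.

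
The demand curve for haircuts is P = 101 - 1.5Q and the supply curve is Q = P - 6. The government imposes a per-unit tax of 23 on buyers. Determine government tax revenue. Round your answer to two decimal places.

Rewriting supply in inverse form: P = 6 + Q.
Pre-tax equilibrium: 101 - 1.5Q = 6 + Q gives Q* = 38, P* = 44.
A tax on buyers shifts demand down by 23: (101 - 23) - 1.5Q = 6 + Q, so Q_t = 28.8. Buyers pay P_b = 57.8; sellers receive P_s = P_b - 23 = 34.8.
Tax revenue = t x Q_t = 23 x 28.8 = 662.4.

662.40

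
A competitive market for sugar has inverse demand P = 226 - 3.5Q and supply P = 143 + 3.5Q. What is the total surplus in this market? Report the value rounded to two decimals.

Set 226 - 3.5Q = 143 + 3.5Q, which gives 83 = 7Q, so Q* = 11.8571 and P* = 226 - 3.5(11.8571) = 184.5.
CS = (1/2)(11.8571)(41.5) = 246.0357 and PS = (1/2)(11.8571)(41.5) = 246.0357, so total surplus = 492.0714.

492.07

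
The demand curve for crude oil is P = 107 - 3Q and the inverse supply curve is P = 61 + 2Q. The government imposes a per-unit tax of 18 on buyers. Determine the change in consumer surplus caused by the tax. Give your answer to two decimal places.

Pre-tax equilibrium: 107 - 3Q = 61 + 2Q gives Q* = 9.2, P* = 79.4.
With the tax, buyers' net willingness to pay falls by 18: (107 - 18) - 3Q = 61 + 2Q, so Q_t = 5.6. Buyers pay P_b = 90.2; sellers receive P_s = P_b - 18 = 72.2.
Consumers lose the trapezoid between P* and P_b out to Q_t plus the triangle from Q_t to Q*: change in CS = 47.04 - 126.96 = -79.92.

-79.92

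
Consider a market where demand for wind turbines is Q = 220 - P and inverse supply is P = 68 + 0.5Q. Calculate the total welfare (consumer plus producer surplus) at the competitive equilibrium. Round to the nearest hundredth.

Rewriting demand in inverse form: P = 220 - Q.
Equilibrium: 220 - Q = 68 + 0.5Q, so Q* = 101.3333 and P* = 118.6667.
CS = (1/2)(101.3333)(101.3333) = 5134.2222 and PS = (1/2)(101.3333)(50.6667) = 2567.1111, so total surplus = 7701.3333.

7701.33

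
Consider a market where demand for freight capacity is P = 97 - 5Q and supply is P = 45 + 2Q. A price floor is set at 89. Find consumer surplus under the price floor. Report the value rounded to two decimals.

6.40

Without the control, 97 - 5Q = 45 + 2Q so Q* = 7.4286 and P* = 59.8571.
At the floor price 89, quantity demanded is (97 - 89)/5 = 1.6; demand is the short side, so Q = 1.6 trades at P = 89.
CS is the triangle under demand above 89: (1/2)(1.6)(97 - 89) = 6.4.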